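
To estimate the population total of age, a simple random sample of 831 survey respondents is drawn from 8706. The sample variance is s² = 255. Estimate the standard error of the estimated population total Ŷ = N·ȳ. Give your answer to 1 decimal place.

Var(Ŷ) = N²·Var(ȳ) = N²·(1 − n/N)·s²/n.
f = 831/8706 = 0.09545141; Var(ȳ) = 0.90454859·255/831 = 0.27756906.
Var(Ŷ) = 8706² · 0.27756906 = 2.103819 × 10^7.
SE(Ŷ) = √(2.103819 × 10^7) = 4586.7.

4586.7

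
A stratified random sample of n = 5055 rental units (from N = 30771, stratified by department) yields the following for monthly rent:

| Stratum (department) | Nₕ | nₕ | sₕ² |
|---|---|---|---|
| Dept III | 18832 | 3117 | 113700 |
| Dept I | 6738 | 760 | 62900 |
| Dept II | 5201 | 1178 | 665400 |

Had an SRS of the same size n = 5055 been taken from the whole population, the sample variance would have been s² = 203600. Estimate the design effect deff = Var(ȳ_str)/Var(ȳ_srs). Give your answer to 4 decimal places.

0.8141

Var(ȳ_str) = Σ Wₕ²(1−fₕ)sₕ²/nₕ with Wₕ = Nₕ/30771:
  Dept III: (18832/30771)²·(1−3117/18832)·113700/3117 = 11.401219
  Dept I: (6738/30771)²·(1−760/6738)·62900/760 = 3.5207951
  Dept II: (5201/30771)²·(1−1178/5201)·665400/1178 = 12.482201
  → Var(ȳ_str) = 27.404215.
Var(ȳ_srs) = (1 − 5055/30771)·203600/5055 = 33.660334.
deff = 27.404215 / 33.660334 = 0.8141.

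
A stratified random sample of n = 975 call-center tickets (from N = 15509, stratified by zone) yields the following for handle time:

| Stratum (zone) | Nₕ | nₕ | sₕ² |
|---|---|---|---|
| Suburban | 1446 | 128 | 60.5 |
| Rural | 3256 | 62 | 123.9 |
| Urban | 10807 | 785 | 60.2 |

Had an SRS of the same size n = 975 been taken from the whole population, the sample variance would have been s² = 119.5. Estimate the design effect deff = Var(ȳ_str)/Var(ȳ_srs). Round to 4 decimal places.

Var(ȳ_str) = Σ Wₕ²(1−fₕ)sₕ²/nₕ with Wₕ = Nₕ/15509:
  Suburban: (1446/15509)²·(1−128/1446)·60.5/128 = 0.0037450836
  Rural: (3256/15509)²·(1−62/3256)·123.9/62 = 0.0864035
  Urban: (10807/15509)²·(1−785/10807)·60.2/785 = 0.034531766
  → Var(ȳ_str) = 0.12468035.
Var(ȳ_srs) = (1 − 975/15509)·119.5/975 = 0.1148589.
deff = 0.12468035 / 0.1148589 = 1.0855.

1.0855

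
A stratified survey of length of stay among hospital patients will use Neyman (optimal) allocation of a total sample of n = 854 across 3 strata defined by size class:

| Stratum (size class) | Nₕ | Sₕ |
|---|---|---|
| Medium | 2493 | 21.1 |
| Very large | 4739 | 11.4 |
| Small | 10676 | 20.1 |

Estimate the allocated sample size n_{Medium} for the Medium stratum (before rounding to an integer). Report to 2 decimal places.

Neyman allocation: nₕ = n·NₕSₕ / Σⱼ NⱼSⱼ.
Σ NⱼSⱼ = 2493·21.1 + 4739·11.4 + 10676·20.1 = 321214.5.
n_{Medium} = 854·2493·21.1 / 321214.5 = 139.85.

139.85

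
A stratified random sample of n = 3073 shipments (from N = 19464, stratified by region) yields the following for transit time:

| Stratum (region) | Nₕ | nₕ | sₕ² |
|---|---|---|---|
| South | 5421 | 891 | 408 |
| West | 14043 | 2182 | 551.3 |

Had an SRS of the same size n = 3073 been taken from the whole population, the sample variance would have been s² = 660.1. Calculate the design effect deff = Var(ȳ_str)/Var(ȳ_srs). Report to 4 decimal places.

Var(ȳ_str) = Σ Wₕ²(1−fₕ)sₕ²/nₕ with Wₕ = Nₕ/19464:
  South: (5421/19464)²·(1−891/5421)·408/891 = 0.029682186
  West: (14043/19464)²·(1−2182/14043)·551.3/2182 = 0.11108368
  → Var(ȳ_str) = 0.14076587.
Var(ȳ_srs) = (1 − 3073/19464)·660.1/3073 = 0.18089249.
deff = 0.14076587 / 0.18089249 = 0.7782.

0.7782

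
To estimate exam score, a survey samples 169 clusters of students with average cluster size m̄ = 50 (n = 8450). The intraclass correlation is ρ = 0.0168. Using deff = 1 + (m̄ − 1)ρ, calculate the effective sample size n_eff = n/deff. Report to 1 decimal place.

4634.7

deff = 1 + (50 − 1)·0.0168 = 1 + 0.8232 = 1.8232.
n_eff = 8450 / 1.8232 = 4634.7.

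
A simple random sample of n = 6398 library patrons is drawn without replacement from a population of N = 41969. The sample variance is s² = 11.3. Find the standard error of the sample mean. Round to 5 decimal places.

Under SRS without replacement, Var(ȳ) = (1 − f)·s²/n with f = n/N = 6398/41969 = 0.15244585.
Var(ȳ) = (1 − 0.15244585)·11.3/6398 = 0.84755415·0.0017661769 = 0.0014969306.
SE(ȳ) = √(0.0014969306) = 0.03869.

0.03869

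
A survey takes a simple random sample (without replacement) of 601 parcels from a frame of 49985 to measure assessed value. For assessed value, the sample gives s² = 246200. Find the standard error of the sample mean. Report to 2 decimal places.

20.12

Under SRS without replacement, Var(ȳ) = (1 − f)·s²/n with f = n/N = 601/49985 = 0.01202361.
Var(ȳ) = (1 − 0.01202361)·246200/601 = 0.98797639·409.65058 = 404.7251.
SE(ȳ) = √(404.7251) = 20.12.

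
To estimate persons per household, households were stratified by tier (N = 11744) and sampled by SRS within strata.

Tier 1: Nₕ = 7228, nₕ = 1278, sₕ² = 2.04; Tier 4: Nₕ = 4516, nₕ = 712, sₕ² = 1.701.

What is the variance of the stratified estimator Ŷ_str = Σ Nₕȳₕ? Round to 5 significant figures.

Var(Ŷ_str) = Σₕ Nₕ²(1 − fₕ)sₕ²/nₕ.
Tier 1: 7228²·(1 − 1278/7228)·2.04/1278 = 68649.033.
Tier 4: 4516²·(1 − 712/4516)·1.701/712 = 41041.078.
Sum = 109690.11.

109690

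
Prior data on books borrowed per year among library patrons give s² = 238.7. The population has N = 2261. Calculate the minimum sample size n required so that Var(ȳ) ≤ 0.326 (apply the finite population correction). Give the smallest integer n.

Without fpc, n₀ = s²/D = 238.7/0.326 = 732.2086.
With fpc, (1 − n/N)·s²/n ≤ D requires n ≥ n₀/(1 + n₀/N) = 732.2086/(1 + 732.2086/2261) = 553.0933.
Rounding up, n = 554.

554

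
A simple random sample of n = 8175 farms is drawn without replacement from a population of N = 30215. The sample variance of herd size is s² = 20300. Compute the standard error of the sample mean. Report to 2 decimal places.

1.35

Under SRS without replacement, Var(ȳ) = (1 − f)·s²/n with f = n/N = 8175/30215 = 0.27056098.
Var(ȳ) = (1 − 0.27056098)·20300/8175 = 0.72943902·2.4831804 = 1.8113287.
SE(ȳ) = √(1.8113287) = 1.35.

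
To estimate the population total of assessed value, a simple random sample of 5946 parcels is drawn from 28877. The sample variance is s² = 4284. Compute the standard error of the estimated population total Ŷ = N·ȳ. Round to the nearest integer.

21842

Var(Ŷ) = N²·Var(ȳ) = N²·(1 − n/N)·s²/n.
f = 5946/28877 = 0.20590782; Var(ȳ) = 0.79409218·4284/5946 = 0.572131.
Var(Ŷ) = 28877² · 0.572131 = 4.7708924 × 10^8.
SE(Ŷ) = √(4.7708924 × 10^8) = 21842.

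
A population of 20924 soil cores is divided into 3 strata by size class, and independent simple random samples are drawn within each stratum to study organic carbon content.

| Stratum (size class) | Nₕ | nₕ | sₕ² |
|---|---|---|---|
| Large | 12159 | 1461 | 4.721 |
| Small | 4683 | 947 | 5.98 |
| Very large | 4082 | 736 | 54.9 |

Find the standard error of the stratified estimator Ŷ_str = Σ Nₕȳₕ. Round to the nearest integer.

1245

Var(Ŷ_str) = Σₕ Nₕ²(1 − fₕ)sₕ²/nₕ.
Large: 12159²·(1 − 1461/12159)·4.721/1461 = 420324.05.
Small: 4683²·(1 − 947/4683)·5.98/947 = 110479.63.
Very large: 4082²·(1 − 736/4082)·54.9/736 = 1.0188106 × 10^6.
Sum = 1.5496143 × 10^6.
SE = √(1.5496143 × 10^6) = 1245.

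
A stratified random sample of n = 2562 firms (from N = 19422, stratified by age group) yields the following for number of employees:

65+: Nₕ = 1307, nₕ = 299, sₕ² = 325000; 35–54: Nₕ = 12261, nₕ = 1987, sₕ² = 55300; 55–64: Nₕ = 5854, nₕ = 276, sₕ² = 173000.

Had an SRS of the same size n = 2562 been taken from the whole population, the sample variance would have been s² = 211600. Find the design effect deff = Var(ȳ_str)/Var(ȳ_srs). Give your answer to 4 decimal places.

0.9394

Var(ȳ_str) = Σ Wₕ²(1−fₕ)sₕ²/nₕ with Wₕ = Nₕ/19422:
  65+: (1307/19422)²·(1−299/1307)·325000/299 = 3.7962988
  35–54: (12261/19422)²·(1−1987/12261)·55300/1987 = 9.294046
  55–64: (5854/19422)²·(1−276/5854)·173000/276 = 54.26007
  → Var(ȳ_str) = 67.350415.
Var(ȳ_srs) = (1 − 2562/19422)·211600/2562 = 71.696864.
deff = 67.350415 / 71.696864 = 0.9394.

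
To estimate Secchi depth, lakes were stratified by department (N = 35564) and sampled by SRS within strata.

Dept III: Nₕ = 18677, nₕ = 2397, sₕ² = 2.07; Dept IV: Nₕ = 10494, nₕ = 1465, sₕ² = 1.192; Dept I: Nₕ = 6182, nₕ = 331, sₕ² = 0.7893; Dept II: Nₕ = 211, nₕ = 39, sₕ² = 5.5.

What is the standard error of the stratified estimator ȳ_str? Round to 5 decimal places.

Var(ȳ_str) = Σₕ Wₕ²(1 − fₕ)sₕ²/nₕ with Wₕ = Nₕ/N, N = 35564.
Dept III: Wₕ = 0.52516590; term = 0.52516590²·(1 − 0.12833967)·2.07/2397 = 2.076073 × 10^-4.
Dept IV: Wₕ = 0.29507367; term = 0.29507367²·(1 − 0.13960358)·1.192/1465 = 6.0953429 × 10^-5.
Dept I: Wₕ = 0.17382747; term = 0.17382747²·(1 − 0.05354254)·0.7893/331 = 6.8194917 × 10^-5.
Dept II: Wₕ = 0.00593297; term = 0.00593297²·(1 − 0.18483412)·5.5/39 = 4.0465767 × 10^-6.
Sum = 3.4080222 × 10^-4.
SE = √(3.4080222 × 10^-4) = 0.01846.

0.01846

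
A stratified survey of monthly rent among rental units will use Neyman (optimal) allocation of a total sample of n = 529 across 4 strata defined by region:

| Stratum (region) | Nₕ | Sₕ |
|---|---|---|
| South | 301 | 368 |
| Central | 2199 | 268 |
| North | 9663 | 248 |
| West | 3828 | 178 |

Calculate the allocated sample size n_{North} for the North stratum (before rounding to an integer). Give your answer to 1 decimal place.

Neyman allocation: nₕ = n·NₕSₕ / Σⱼ NⱼSⱼ.
Σ NⱼSⱼ = 301·368 + 2199·268 + 9663·248 + 3828·178 = 3.777908 × 10^6.
n_{North} = 529·9663·248 / (3.777908 × 10^6) = 335.6.

335.6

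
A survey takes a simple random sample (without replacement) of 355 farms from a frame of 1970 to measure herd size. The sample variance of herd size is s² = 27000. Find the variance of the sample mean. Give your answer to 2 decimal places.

Under SRS without replacement, Var(ȳ) = (1 − f)·s²/n with f = n/N = 355/1970 = 0.18020305.
Var(ȳ) = (1 − 0.18020305)·27000/355 = 0.81979695·76.056338 = 62.350754.

62.35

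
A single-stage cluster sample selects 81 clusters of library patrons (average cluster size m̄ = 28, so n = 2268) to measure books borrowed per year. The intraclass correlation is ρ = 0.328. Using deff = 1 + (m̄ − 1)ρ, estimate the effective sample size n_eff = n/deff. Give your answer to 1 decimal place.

230.1

deff = 1 + (28 − 1)·0.328 = 1 + 8.856 = 9.856.
n_eff = 2268 / 9.856 = 230.1.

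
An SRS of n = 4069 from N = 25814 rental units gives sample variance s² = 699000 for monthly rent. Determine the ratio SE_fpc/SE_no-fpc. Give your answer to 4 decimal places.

0.9178

f = n/N = 4069/25814 = 0.15762764.
SE_no-fpc = √(s²/n) = 13.106742; SE_fpc = √((1−f)s²/n) = 12.029478.
Ratio = √(1−f) = 0.91780845.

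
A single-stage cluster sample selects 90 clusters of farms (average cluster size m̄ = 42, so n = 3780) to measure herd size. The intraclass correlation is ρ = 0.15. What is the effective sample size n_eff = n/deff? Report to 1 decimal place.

528.7

deff = 1 + (42 − 1)·0.15 = 1 + 6.15 = 7.15.
n_eff = 3780 / 7.15 = 528.7.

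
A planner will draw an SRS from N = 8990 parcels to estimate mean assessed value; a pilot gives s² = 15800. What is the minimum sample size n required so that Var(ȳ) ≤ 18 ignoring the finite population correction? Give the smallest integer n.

878

Without fpc, n₀ = s²/D = 15800/18 = 877.7778.
Rounding up, n = 878.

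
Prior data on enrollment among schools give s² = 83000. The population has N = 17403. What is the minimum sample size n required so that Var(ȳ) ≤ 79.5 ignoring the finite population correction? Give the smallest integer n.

Without fpc, n₀ = s²/D = 83000/79.5 = 1044.0252.
Rounding up, n = 1045.

1045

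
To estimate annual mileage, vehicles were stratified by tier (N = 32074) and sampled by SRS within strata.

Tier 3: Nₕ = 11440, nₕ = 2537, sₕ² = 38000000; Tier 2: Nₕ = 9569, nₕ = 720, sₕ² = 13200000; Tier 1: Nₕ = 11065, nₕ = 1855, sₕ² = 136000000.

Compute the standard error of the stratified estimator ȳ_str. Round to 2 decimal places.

Var(ȳ_str) = Σₕ Wₕ²(1 − fₕ)sₕ²/nₕ with Wₕ = Nₕ/N, N = 32074.
Tier 3: Wₕ = 0.35667519; term = 0.35667519²·(1 − 0.22176573)·38000000/2537 = 1482.9253.
Tier 2: Wₕ = 0.29834134; term = 0.29834134²·(1 − 0.07524297)·13200000/720 = 1509.0233.
Tier 1: Wₕ = 0.34498348; term = 0.34498348²·(1 − 0.16764573)·136000000/1855 = 7262.7282.
Sum = 10254.677.
SE = √(10254.677) = 101.27.

101.27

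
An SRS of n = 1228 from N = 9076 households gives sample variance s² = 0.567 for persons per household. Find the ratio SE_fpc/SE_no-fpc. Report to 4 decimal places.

0.9299

f = n/N = 1228/9076 = 0.13530190.
SE_no-fpc = √(s²/n) = 0.021487819; SE_fpc = √((1−f)s²/n) = 0.01998134.
Ratio = √(1−f) = 0.92989145.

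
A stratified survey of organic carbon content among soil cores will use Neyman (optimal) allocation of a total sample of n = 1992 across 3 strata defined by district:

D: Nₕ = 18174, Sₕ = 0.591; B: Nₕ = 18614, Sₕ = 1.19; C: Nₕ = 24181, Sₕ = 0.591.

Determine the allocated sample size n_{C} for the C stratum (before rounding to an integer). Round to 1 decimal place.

Neyman allocation: nₕ = n·NₕSₕ / Σⱼ NⱼSⱼ.
Σ NⱼSⱼ = 18174·0.591 + 18614·1.19 + 24181·0.591 = 47182.465.
n_{C} = 1992·24181·0.591 / 47182.465 = 603.4.

603.4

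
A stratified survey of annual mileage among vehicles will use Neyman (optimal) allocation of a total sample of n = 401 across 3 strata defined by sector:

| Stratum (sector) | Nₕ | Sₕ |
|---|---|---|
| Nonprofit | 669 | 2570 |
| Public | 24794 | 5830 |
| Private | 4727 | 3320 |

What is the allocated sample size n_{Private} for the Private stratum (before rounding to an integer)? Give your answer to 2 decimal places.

Neyman allocation: nₕ = n·NₕSₕ / Σⱼ NⱼSⱼ.
Σ NⱼSⱼ = 669·2570 + 24794·5830 + 4727·3320 = 1.6196199 × 10^8.
n_{Private} = 401·4727·3320 / (1.6196199 × 10^8) = 38.86.

38.86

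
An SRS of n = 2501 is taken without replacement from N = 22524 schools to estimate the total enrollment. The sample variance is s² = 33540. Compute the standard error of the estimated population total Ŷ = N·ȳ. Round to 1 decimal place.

77770.0

Var(Ŷ) = N²·Var(ȳ) = N²·(1 − n/N)·s²/n.
f = 2501/22524 = 0.11103712; Var(ȳ) = 0.88896288·33540/2501 = 11.921557.
Var(Ŷ) = 22524² · 11.921557 = 6.0481704 × 10^9.
SE(Ŷ) = √(6.0481704 × 10^9) = 77770.0.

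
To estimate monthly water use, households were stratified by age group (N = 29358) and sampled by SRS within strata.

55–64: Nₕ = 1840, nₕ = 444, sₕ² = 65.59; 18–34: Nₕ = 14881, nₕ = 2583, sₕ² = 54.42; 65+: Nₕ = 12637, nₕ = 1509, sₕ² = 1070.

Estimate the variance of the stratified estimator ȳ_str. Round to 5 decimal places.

0.12061

Var(ȳ_str) = Σₕ Wₕ²(1 − fₕ)sₕ²/nₕ with Wₕ = Nₕ/N, N = 29358.
55–64: Wₕ = 0.06267457; term = 0.06267457²·(1 − 0.24130435)·65.59/444 = 4.4025568 × 10^-4.
18–34: Wₕ = 0.50688058; term = 0.50688058²·(1 − 0.17357704)·54.42/2583 = 0.0044735037.
65+: Wₕ = 0.43044485; term = 0.43044485²·(1 − 0.11941125)·1070/1509 = 0.11569183.
Sum = 0.12060559.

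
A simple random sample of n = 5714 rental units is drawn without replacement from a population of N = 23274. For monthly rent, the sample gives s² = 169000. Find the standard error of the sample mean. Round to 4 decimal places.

Under SRS without replacement, Var(ȳ) = (1 − f)·s²/n with f = n/N = 5714/23274 = 0.24551001.
Var(ȳ) = (1 − 0.24551001)·169000/5714 = 0.75448999·29.576479 = 22.315157.
SE(ȳ) = √(22.315157) = 4.7239.

4.7239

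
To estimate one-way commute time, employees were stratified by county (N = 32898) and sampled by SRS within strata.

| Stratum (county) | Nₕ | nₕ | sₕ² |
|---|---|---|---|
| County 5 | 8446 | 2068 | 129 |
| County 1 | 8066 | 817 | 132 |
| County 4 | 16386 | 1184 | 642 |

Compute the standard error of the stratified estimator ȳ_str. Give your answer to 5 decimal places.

Var(ȳ_str) = Σₕ Wₕ²(1 − fₕ)sₕ²/nₕ with Wₕ = Nₕ/N, N = 32898.
County 5: Wₕ = 0.25673293; term = 0.25673293²·(1 − 0.24484963)·129/2068 = 0.0031048153.
County 1: Wₕ = 0.24518208; term = 0.24518208²·(1 − 0.10128936)·132/817 = 0.0087286926.
County 4: Wₕ = 0.49808499; term = 0.49808499²·(1 − 0.07225680)·642/1184 = 0.12480098.
Sum = 0.13663449.
SE = √(0.13663449) = 0.36964.

0.36964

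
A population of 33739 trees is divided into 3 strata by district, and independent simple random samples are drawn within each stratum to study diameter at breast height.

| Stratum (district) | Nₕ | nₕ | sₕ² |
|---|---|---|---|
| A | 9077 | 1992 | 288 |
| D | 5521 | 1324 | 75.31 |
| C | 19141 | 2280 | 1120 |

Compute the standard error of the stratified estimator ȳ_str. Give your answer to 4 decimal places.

0.3855

Var(ȳ_str) = Σₕ Wₕ²(1 − fₕ)sₕ²/nₕ with Wₕ = Nₕ/N, N = 33739.
A: Wₕ = 0.26903583; term = 0.26903583²·(1 − 0.21945577)·288/1992 = 0.0081680978.
D: Wₕ = 0.16363852; term = 0.16363852²·(1 − 0.23981163)·75.31/1324 = 0.0011578624.
C: Wₕ = 0.56732565; term = 0.56732565²·(1 − 0.11911603)·1120/2280 = 0.13927293.
Sum = 0.14859889.
SE = √(0.14859889) = 0.3855.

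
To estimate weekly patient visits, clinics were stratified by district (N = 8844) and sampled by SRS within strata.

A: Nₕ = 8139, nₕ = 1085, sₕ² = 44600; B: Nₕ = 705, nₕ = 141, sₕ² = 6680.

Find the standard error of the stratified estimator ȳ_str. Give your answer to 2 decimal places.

Var(ȳ_str) = Σₕ Wₕ²(1 − fₕ)sₕ²/nₕ with Wₕ = Nₕ/N, N = 8844.
A: Wₕ = 0.92028494; term = 0.92028494²·(1 − 0.13330876)·44600/1085 = 30.172699.
B: Wₕ = 0.07971506; term = 0.07971506²·(1 − 0.20000000)·6680/141 = 0.24083971.
Sum = 30.413539.
SE = √(30.413539) = 5.51.

5.51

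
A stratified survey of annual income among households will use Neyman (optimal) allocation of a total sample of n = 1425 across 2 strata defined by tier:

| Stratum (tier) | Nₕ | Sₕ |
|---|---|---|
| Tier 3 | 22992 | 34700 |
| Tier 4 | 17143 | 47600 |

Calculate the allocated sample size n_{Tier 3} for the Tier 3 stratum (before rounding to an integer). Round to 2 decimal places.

704.47

Neyman allocation: nₕ = n·NₕSₕ / Σⱼ NⱼSⱼ.
Σ NⱼSⱼ = 22992·34700 + 17143·47600 = 1.6138292 × 10^9.
n_{Tier 3} = 1425·22992·34700 / (1.6138292 × 10^9) = 704.47.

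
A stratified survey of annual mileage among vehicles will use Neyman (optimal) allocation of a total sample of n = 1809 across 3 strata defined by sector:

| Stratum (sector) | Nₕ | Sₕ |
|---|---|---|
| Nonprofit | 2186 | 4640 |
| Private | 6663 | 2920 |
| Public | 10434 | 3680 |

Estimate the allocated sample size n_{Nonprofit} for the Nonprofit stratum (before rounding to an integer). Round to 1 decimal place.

269.9

Neyman allocation: nₕ = n·NₕSₕ / Σⱼ NⱼSⱼ.
Σ NⱼSⱼ = 2186·4640 + 6663·2920 + 10434·3680 = 6.799612 × 10^7.
n_{Nonprofit} = 1809·2186·4640 / (6.799612 × 10^7) = 269.9.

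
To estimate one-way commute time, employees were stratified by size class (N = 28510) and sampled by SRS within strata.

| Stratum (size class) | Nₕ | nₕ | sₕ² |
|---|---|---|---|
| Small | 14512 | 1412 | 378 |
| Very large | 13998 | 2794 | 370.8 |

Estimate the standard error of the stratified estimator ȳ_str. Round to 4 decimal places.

0.2970

Var(ȳ_str) = Σₕ Wₕ²(1 − fₕ)sₕ²/nₕ with Wₕ = Nₕ/N, N = 28510.
Small: Wₕ = 0.50901438; term = 0.50901438²·(1 − 0.09729879)·378/1412 = 0.062612527.
Very large: Wₕ = 0.49098562; term = 0.49098562²·(1 − 0.19959994)·370.8/2794 = 0.025606957.
Sum = 0.088219484.
SE = √(0.088219484) = 0.2970.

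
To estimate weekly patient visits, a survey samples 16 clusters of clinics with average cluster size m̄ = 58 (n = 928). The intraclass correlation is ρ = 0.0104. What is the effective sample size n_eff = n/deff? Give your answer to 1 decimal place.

deff = 1 + (58 − 1)·0.0104 = 1 + 0.5928 = 1.5928.
n_eff = 928 / 1.5928 = 582.6.

582.6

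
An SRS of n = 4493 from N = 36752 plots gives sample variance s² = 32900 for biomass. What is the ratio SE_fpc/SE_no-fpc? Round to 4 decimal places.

f = n/N = 4493/36752 = 0.12225185.
SE_no-fpc = √(s²/n) = 2.7060121; SE_fpc = √((1−f)s²/n) = 2.5352144.
Ratio = √(1−f) = 0.93688214.

0.9369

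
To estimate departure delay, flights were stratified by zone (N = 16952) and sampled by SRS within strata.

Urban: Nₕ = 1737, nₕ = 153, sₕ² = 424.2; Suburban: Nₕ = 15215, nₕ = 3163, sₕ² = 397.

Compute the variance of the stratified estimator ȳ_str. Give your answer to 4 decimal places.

0.1066

Var(ȳ_str) = Σₕ Wₕ²(1 − fₕ)sₕ²/nₕ with Wₕ = Nₕ/N, N = 16952.
Urban: Wₕ = 0.10246579; term = 0.10246579²·(1 − 0.08808290)·424.2/153 = 0.026545588.
Suburban: Wₕ = 0.89753421; term = 0.89753421²·(1 − 0.20788695)·397/3163 = 0.080090408.
Sum = 0.106636.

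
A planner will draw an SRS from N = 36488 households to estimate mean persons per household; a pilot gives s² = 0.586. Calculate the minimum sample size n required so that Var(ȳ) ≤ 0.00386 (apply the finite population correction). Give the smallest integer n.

Without fpc, n₀ = s²/D = 0.586/0.00386 = 151.8135.
With fpc, (1 − n/N)·s²/n ≤ D requires n ≥ n₀/(1 + n₀/N) = 151.8135/(1 + 151.8135/36488) = 151.1845.
Rounding up, n = 152.

152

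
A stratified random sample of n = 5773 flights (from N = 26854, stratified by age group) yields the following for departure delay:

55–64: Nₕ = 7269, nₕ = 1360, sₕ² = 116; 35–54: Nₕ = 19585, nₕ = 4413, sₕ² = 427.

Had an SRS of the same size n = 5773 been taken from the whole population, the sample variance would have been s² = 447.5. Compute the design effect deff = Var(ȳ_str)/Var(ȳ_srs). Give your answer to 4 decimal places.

Var(ȳ_str) = Σ Wₕ²(1−fₕ)sₕ²/nₕ with Wₕ = Nₕ/26854:
  55–64: (7269/26854)²·(1−1360/7269)·116/1360 = 0.0050803048
  35–54: (19585/26854)²·(1−4413/19585)·427/4413 = 0.039869647
  → Var(ȳ_str) = 0.044949952.
Var(ȳ_srs) = (1 − 5773/26854)·447.5/5773 = 0.060851839.
deff = 0.044949952 / 0.060851839 = 0.7387.

0.7387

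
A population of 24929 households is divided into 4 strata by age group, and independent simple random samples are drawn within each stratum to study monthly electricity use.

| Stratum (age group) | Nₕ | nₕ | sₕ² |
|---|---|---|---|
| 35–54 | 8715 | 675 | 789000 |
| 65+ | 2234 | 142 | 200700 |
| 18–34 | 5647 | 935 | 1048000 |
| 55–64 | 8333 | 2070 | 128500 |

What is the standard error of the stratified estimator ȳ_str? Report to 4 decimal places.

Var(ȳ_str) = Σₕ Wₕ²(1 − fₕ)sₕ²/nₕ with Wₕ = Nₕ/N, N = 24929.
35–54: Wₕ = 0.34959284; term = 0.34959284²·(1 − 0.07745267)·789000/675 = 131.79136.
65+: Wₕ = 0.08961451; term = 0.08961451²·(1 − 0.06356312)·200700/142 = 10.629043.
18–34: Wₕ = 0.22652333; term = 0.22652333²·(1 − 0.16557464)·1048000/935 = 47.991357.
55–64: Wₕ = 0.33426932; term = 0.33426932²·(1 − 0.24840994)·128500/2070 = 5.2132297.
Sum = 195.62499.
SE = √(195.62499) = 13.9866.

13.9866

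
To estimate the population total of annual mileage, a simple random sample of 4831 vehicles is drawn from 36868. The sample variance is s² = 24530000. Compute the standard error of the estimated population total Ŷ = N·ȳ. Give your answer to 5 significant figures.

Var(Ŷ) = N²·Var(ȳ) = N²·(1 − n/N)·s²/n.
f = 4831/36868 = 0.13103504; Var(ȳ) = 0.86896496·24530000/4831 = 4412.277.
Var(Ŷ) = 36868² · 4412.277 = 5.997385 × 10^12.
SE(Ŷ) = √(5.997385 × 10^12) = 2.4490 × 10^6.

2.4490 × 10^6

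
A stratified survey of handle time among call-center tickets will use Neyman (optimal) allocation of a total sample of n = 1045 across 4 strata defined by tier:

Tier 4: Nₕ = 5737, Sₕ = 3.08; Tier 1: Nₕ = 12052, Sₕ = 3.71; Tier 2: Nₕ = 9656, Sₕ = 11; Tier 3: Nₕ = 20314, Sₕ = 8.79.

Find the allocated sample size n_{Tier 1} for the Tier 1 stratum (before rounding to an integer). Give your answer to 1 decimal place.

Neyman allocation: nₕ = n·NₕSₕ / Σⱼ NⱼSⱼ.
Σ NⱼSⱼ = 5737·3.08 + 12052·3.71 + 9656·11 + 20314·8.79 = 347158.94.
n_{Tier 1} = 1045·12052·3.71 / 347158.94 = 134.6.

134.6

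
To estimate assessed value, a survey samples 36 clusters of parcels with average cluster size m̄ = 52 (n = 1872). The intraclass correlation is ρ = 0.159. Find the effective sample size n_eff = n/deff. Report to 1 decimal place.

deff = 1 + (52 − 1)·0.159 = 1 + 8.109 = 9.109.
n_eff = 1872 / 9.109 = 205.5.

205.5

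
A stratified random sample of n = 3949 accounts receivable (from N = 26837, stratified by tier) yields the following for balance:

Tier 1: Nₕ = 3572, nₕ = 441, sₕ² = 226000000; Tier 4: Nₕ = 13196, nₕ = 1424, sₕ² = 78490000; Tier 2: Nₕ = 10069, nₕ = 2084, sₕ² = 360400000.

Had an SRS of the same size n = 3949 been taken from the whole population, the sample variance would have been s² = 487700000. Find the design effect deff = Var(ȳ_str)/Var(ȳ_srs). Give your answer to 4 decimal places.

0.3717

Var(ȳ_str) = Σ Wₕ²(1−fₕ)sₕ²/nₕ with Wₕ = Nₕ/26837:
  Tier 1: (3572/26837)²·(1−441/3572)·226000000/441 = 7957.8626
  Tier 4: (13196/26837)²·(1−1424/13196)·78490000/1424 = 11888.552
  Tier 2: (10069/26837)²·(1−2084/10069)·360400000/2084 = 19305.471
  → Var(ȳ_str) = 39151.886.
Var(ȳ_srs) = (1 − 3949/26837)·487700000/3949 = 105326.95.
deff = 39151.886 / 105326.95 = 0.3717.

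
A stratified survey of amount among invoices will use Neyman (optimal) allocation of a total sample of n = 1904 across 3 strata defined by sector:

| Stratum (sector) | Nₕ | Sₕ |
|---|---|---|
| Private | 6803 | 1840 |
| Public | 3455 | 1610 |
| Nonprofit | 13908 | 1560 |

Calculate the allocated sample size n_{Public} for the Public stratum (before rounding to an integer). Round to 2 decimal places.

Neyman allocation: nₕ = n·NₕSₕ / Σⱼ NⱼSⱼ.
Σ NⱼSⱼ = 6803·1840 + 3455·1610 + 13908·1560 = 3.977655 × 10^7.
n_{Public} = 1904·3455·1610 / (3.977655 × 10^7) = 266.26.

266.26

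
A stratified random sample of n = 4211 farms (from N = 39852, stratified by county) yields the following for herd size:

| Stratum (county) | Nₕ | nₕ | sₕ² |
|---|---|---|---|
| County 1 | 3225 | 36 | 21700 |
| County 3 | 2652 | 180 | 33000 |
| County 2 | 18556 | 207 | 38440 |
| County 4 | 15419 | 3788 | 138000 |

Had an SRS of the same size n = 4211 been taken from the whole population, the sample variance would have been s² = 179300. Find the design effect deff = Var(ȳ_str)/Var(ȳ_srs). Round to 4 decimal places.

1.2759

Var(ȳ_str) = Σ Wₕ²(1−fₕ)sₕ²/nₕ with Wₕ = Nₕ/39852:
  County 1: (3225/39852)²·(1−36/3225)·21700/36 = 3.9033836
  County 3: (2652/39852)²·(1−180/2652)·33000/180 = 0.75676873
  County 2: (18556/39852)²·(1−207/18556)·38440/207 = 39.811593
  County 4: (15419/39852)²·(1−3788/15419)·138000/3788 = 4.1137902
  → Var(ȳ_str) = 48.585536.
Var(ȳ_srs) = (1 − 4211/39852)·179300/4211 = 38.079813.
deff = 48.585536 / 38.079813 = 1.2759.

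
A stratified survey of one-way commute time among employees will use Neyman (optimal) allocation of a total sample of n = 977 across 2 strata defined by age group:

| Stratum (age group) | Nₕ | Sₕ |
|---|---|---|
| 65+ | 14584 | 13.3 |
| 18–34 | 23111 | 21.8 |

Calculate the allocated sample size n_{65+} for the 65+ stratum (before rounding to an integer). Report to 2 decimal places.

Neyman allocation: nₕ = n·NₕSₕ / Σⱼ NⱼSⱼ.
Σ NⱼSⱼ = 14584·13.3 + 23111·21.8 = 697787.
n_{65+} = 977·14584·13.3 / 697787 = 271.58.

271.58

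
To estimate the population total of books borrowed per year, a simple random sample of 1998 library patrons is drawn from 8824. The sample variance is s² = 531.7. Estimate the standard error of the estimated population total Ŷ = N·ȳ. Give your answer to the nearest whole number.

Var(Ŷ) = N²·Var(ȳ) = N²·(1 − n/N)·s²/n.
f = 1998/8824 = 0.22642792; Var(ȳ) = 0.77357208·531.7/1998 = 0.20586.
Var(Ŷ) = 8824² · 0.20586 = 1.6028872 × 10^7.
SE(Ŷ) = √(1.6028872 × 10^7) = 4004.

4004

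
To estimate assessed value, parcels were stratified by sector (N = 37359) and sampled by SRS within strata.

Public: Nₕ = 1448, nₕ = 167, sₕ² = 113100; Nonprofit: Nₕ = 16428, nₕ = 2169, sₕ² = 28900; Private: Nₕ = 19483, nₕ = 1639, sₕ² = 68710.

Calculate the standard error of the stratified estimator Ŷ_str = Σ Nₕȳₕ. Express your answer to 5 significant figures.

137670

Var(Ŷ_str) = Σₕ Nₕ²(1 − fₕ)sₕ²/nₕ.
Public: 1448²·(1 − 167/1448)·113100/167 = 1.2562146 × 10^9.
Nonprofit: 16428²·(1 − 2169/16428)·28900/2169 = 3.1211314 × 10^9.
Private: 19483²·(1 − 1639/19483)·68710/1639 = 1.4574345 × 10^10.
Sum = 1.8951691 × 10^10.
SE = √(1.8951691 × 10^10) = 137670.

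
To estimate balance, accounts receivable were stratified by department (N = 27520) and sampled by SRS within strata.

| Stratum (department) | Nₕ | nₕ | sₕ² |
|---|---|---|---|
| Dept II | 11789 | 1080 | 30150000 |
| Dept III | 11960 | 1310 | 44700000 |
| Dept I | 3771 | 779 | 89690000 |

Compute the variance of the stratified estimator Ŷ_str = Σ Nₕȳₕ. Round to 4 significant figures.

Var(Ŷ_str) = Σₕ Nₕ²(1 − fₕ)sₕ²/nₕ.
Dept II: 11789²·(1 − 1080/11789)·30150000/1080 = 3.5244345 × 10^12.
Dept III: 11960²·(1 − 1310/11960)·44700000/1310 = 4.3462731 × 10^12.
Dept I: 3771²·(1 − 779/3771)·89690000/779 = 1.2990465 × 10^12.
Sum = 9.1697541 × 10^12.

9.170 × 10^12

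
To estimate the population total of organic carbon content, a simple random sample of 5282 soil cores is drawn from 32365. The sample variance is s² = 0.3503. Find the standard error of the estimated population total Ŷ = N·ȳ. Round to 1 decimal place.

Var(Ŷ) = N²·Var(ȳ) = N²·(1 − n/N)·s²/n.
f = 5282/32365 = 0.16320099; Var(ȳ) = 0.83679901·0.3503/5282 = 5.5496156 × 10^-5.
Var(Ŷ) = 32365² · (5.5496156 × 10^-5) = 58131.847.
SE(Ŷ) = √(58131.847) = 241.1.

241.1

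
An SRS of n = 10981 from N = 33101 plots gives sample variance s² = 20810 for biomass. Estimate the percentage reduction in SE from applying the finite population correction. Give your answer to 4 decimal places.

f = n/N = 10981/33101 = 0.33174224.
SE_no-fpc = √(s²/n) = 1.3766232; SE_fpc = √((1−f)s²/n) = 1.1253487.
Ratio = √(1−f) = 0.81747034. Reduction = 100·(1 − 0.81747034) = 18.2530%.

18.2530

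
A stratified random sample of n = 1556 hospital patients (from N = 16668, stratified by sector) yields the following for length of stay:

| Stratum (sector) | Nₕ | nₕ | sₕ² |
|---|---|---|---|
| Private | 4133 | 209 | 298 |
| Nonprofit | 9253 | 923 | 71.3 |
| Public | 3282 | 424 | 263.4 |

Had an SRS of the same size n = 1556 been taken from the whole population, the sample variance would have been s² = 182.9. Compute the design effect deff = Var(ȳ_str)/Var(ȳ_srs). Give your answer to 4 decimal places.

Var(ȳ_str) = Σ Wₕ²(1−fₕ)sₕ²/nₕ with Wₕ = Nₕ/16668:
  Private: (4133/16668)²·(1−209/4133)·298/209 = 0.083233355
  Nonprofit: (9253/16668)²·(1−923/9253)·71.3/923 = 0.021431295
  Public: (3282/16668)²·(1−424/3282)·263.4/424 = 0.020974119
  → Var(ȳ_str) = 0.12563877.
Var(ȳ_srs) = (1 − 1556/16668)·182.9/1556 = 0.10657186.
deff = 0.12563877 / 0.10657186 = 1.1789.

1.1789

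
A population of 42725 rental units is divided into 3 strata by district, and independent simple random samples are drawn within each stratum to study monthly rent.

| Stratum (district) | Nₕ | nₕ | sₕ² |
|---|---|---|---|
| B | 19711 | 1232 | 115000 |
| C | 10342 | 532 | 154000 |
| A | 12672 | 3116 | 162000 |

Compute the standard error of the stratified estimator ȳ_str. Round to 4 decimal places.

Var(ȳ_str) = Σₕ Wₕ²(1 − fₕ)sₕ²/nₕ with Wₕ = Nₕ/N, N = 42725.
B: Wₕ = 0.46134582; term = 0.46134582²·(1 − 0.06250317)·115000/1232 = 18.625593.
C: Wₕ = 0.24205968; term = 0.24205968²·(1 − 0.05144073)·154000/532 = 16.088609.
A: Wₕ = 0.29659450; term = 0.29659450²·(1 − 0.24589646)·162000/3116 = 3.4488534.
Sum = 38.163055.
SE = √(38.163055) = 6.1776.

6.1776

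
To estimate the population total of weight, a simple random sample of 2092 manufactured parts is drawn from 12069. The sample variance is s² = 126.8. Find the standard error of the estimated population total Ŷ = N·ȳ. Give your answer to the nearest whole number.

Var(Ŷ) = N²·Var(ȳ) = N²·(1 − n/N)·s²/n.
f = 2092/12069 = 0.17333665; Var(ȳ) = 0.82666335·126.8/2092 = 0.050105599.
Var(Ŷ) = 12069² · 0.050105599 = 7.2984197 × 10^6.
SE(Ŷ) = √(7.2984197 × 10^6) = 2702.

2702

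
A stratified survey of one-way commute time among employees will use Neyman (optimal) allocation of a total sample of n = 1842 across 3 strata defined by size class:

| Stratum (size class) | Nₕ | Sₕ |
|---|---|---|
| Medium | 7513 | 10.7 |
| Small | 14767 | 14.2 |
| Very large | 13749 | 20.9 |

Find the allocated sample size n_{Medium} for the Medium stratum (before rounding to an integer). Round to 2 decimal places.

256.44

Neyman allocation: nₕ = n·NₕSₕ / Σⱼ NⱼSⱼ.
Σ NⱼSⱼ = 7513·10.7 + 14767·14.2 + 13749·20.9 = 577434.6.
n_{Medium} = 1842·7513·10.7 / 577434.6 = 256.44.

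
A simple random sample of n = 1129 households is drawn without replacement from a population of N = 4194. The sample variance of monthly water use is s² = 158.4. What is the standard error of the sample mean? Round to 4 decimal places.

Under SRS without replacement, Var(ȳ) = (1 − f)·s²/n with f = n/N = 1129/4194 = 0.26919409.
Var(ȳ) = (1 − 0.26919409)·158.4/1129 = 0.73080591·0.14030115 = 0.10253291.
SE(ȳ) = √(0.10253291) = 0.3202.

0.3202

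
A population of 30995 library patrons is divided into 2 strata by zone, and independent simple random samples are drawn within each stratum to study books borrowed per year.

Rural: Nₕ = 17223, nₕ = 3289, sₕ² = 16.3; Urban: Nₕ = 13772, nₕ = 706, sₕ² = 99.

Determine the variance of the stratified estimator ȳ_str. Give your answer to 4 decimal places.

0.0275

Var(ȳ_str) = Σₕ Wₕ²(1 − fₕ)sₕ²/nₕ with Wₕ = Nₕ/N, N = 30995.
Rural: Wₕ = 0.55567027; term = 0.55567027²·(1 − 0.19096557)·16.3/3289 = 0.0012380126.
Urban: Wₕ = 0.44432973; term = 0.44432973²·(1 − 0.05126343)·99/706 = 0.026265573.
Sum = 0.027503586.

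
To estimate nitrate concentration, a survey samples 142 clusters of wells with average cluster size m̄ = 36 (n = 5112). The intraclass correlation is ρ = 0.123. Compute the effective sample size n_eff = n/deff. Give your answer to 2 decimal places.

deff = 1 + (36 − 1)·0.123 = 1 + 4.305 = 5.305.
n_eff = 5112 / 5.305 = 963.62.

963.62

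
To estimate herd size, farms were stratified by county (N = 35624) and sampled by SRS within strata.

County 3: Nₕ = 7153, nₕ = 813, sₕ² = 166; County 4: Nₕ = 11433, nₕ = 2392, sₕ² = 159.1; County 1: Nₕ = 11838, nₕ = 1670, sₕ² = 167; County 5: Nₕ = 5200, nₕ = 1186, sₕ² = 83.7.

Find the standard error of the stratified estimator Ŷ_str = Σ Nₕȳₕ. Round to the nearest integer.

Var(Ŷ_str) = Σₕ Nₕ²(1 − fₕ)sₕ²/nₕ.
County 3: 7153²·(1 − 813/7153)·166/813 = 9.2596597 × 10^6.
County 4: 11433²·(1 − 2392/11433)·159.1/2392 = 6.8752054 × 10^6.
County 1: 11838²·(1 − 1670/11838)·167/1670 = 1.2036878 × 10^7.
County 5: 5200²·(1 − 1186/5200)·83.7/1186 = 1.4730635 × 10^6.
Sum = 2.9644807 × 10^7.
SE = √(2.9644807 × 10^7) = 5445.

5445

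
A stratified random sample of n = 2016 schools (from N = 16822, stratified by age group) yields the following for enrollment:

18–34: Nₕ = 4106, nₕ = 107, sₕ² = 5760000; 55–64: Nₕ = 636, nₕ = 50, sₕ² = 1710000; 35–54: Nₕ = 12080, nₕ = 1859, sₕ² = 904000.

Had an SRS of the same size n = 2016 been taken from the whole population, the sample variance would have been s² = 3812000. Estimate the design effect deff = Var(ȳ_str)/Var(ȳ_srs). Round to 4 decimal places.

Var(ȳ_str) = Σ Wₕ²(1−fₕ)sₕ²/nₕ with Wₕ = Nₕ/16822:
  18–34: (4106/16822)²·(1−107/4106)·5760000/107 = 3123.5884
  55–64: (636/16822)²·(1−50/636)·1710000/50 = 45.042821
  35–54: (12080/16822)²·(1−1859/12080)·904000/1859 = 212.17495
  → Var(ȳ_str) = 3380.8062.
Var(ȳ_srs) = (1 − 2016/16822)·3812000/2016 = 1664.265.
deff = 3380.8062 / 1664.265 = 2.0314.

2.0314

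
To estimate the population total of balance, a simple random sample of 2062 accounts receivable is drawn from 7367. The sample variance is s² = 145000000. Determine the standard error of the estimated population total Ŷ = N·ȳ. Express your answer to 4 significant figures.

Var(Ŷ) = N²·Var(ȳ) = N²·(1 − n/N)·s²/n.
f = 2062/7367 = 0.27989684; Var(ȳ) = 0.72010316·145000000/2062 = 50637.71.
Var(Ŷ) = 7367² · 50637.71 = 2.7482447 × 10^12.
SE(Ŷ) = √(2.7482447 × 10^12) = 1.658 × 10^6.

1.658 × 10^6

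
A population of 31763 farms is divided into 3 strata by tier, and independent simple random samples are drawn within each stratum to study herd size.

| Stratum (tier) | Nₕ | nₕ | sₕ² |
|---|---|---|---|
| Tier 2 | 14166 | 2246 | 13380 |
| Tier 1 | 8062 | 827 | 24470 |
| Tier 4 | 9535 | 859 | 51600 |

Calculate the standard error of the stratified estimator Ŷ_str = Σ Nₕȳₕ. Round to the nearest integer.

Var(Ŷ_str) = Σₕ Nₕ²(1 − fₕ)sₕ²/nₕ.
Tier 2: 14166²·(1 − 2246/14166)·13380/2246 = 1.0059349 × 10^9.
Tier 1: 8062²·(1 − 827/8062)·24470/827 = 1.7258768 × 10^9.
Tier 4: 9535²·(1 − 859/9535)·51600/859 = 4.9693179 × 10^9.
Sum = 7.7011296 × 10^9.
SE = √(7.7011296 × 10^9) = 87756.

87756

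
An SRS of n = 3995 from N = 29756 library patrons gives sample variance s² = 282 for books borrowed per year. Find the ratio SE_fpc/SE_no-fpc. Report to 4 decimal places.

0.9305

f = n/N = 3995/29756 = 0.13425864.
SE_no-fpc = √(s²/n) = 0.26568447; SE_fpc = √((1−f)s²/n) = 0.24720671.
Ratio = √(1−f) = 0.93045224.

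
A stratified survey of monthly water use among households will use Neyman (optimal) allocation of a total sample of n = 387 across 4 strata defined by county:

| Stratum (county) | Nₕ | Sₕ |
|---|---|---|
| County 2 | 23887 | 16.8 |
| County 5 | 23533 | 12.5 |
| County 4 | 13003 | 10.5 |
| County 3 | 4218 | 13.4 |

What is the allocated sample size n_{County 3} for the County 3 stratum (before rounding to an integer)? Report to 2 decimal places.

Neyman allocation: nₕ = n·NₕSₕ / Σⱼ NⱼSⱼ.
Σ NⱼSⱼ = 23887·16.8 + 23533·12.5 + 13003·10.5 + 4218·13.4 = 888516.8.
n_{County 3} = 387·4218·13.4 / 888516.8 = 24.62.

24.62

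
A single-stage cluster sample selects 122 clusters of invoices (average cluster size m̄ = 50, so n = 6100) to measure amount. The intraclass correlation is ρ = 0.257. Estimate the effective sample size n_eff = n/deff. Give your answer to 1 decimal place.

448.8

deff = 1 + (50 − 1)·0.257 = 1 + 12.593 = 13.593.
n_eff = 6100 / 13.593 = 448.8.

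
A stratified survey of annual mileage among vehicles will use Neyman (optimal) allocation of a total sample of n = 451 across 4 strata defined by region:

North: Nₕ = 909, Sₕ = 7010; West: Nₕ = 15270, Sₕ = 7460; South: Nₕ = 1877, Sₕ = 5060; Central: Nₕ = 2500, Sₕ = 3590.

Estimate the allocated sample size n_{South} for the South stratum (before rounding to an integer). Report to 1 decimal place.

Neyman allocation: nₕ = n·NₕSₕ / Σⱼ NⱼSⱼ.
Σ NⱼSⱼ = 909·7010 + 15270·7460 + 1877·5060 + 2500·3590 = 1.3875891 × 10^8.
n_{South} = 451·1877·5060 / (1.3875891 × 10^8) = 30.9.

30.9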